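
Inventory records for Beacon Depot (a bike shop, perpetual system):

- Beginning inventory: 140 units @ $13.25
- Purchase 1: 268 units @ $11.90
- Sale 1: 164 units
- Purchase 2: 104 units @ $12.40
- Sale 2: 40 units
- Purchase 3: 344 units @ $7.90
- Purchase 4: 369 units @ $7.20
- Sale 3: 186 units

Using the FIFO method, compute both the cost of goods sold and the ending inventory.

Sale 1 (164) [FIFO — oldest first]: 140 @ $13.25 + 24 @ $11.90 = $2,140.60
Sale 2 (40) [FIFO — oldest first]: 40 @ $11.90 = $476.00
Sale 3 (186) [FIFO — oldest first]: 186 @ $11.90 = $2,213.40
Total COGS = $2,140.60 + $476.00 + $2,213.40 = $4,830.00
Ending inventory: 18 @ $11.90 + 104 @ $12.40 + 344 @ $7.90 + 369 @ $7.20 = $6,878.20

COGS = $4,830.00; ending inventory = $6,878.20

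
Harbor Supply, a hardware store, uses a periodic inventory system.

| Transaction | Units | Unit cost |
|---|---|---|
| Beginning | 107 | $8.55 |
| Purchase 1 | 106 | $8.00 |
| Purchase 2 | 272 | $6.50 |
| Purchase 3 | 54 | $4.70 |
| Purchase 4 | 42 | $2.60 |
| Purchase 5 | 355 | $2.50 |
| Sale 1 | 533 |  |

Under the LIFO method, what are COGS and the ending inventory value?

COGS = $1,783.50; ending inventory = $2,997.85

Sale 1 (533) [LIFO — newest first]: 355 @ $2.50 + 42 @ $2.60 + 54 @ $4.70 + 82 @ $6.50 = $1,783.50
Ending inventory: 107 @ $8.55 + 106 @ $8.00 + 190 @ $6.50 = $2,997.85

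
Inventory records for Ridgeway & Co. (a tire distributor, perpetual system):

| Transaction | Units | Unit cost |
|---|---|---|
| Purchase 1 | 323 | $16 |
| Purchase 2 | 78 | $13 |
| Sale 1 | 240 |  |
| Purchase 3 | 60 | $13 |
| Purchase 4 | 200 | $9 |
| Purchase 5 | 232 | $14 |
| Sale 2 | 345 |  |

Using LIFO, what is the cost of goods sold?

Sale 1 (240) [LIFO — newest first]: 78 @ $13 + 162 @ $16 = $3,606
Sale 2 (345) [LIFO — newest first]: 232 @ $14 + 113 @ $9 = $4,265
Total COGS = $3,606 + $4,265 = $7,871
Ending inventory: 161 @ $16 + 60 @ $13 + 87 @ $9 = $4,139

COGS = $7,871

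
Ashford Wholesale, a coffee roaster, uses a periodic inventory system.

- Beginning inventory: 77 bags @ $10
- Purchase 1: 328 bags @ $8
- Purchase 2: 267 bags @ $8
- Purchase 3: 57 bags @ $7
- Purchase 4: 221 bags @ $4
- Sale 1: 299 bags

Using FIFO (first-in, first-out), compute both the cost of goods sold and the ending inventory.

COGS = $2,546; ending inventory = $4,267

Sale 1 (299) [FIFO — oldest first]: 77 @ $10 + 222 @ $8 = $2,546
Ending inventory: 106 @ $8 + 267 @ $8 + 57 @ $7 + 221 @ $4 = $4,267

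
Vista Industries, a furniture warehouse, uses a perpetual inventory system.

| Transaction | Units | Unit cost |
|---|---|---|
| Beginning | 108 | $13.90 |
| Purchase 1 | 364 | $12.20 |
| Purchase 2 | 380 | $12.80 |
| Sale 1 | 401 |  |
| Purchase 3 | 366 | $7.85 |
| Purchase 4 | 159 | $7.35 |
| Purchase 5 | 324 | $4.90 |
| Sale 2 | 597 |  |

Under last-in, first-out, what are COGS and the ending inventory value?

COGS = $8,771.35; ending inventory = $7,664.00

Sale 1 (401) [LIFO — newest first]: 380 @ $12.80 + 21 @ $12.20 = $5,120.20
Sale 2 (597) [LIFO — newest first]: 324 @ $4.90 + 159 @ $7.35 + 114 @ $7.85 = $3,651.15
Total COGS = $5,120.20 + $3,651.15 = $8,771.35
Ending inventory: 108 @ $13.90 + 343 @ $12.20 + 252 @ $7.85 = $7,664.00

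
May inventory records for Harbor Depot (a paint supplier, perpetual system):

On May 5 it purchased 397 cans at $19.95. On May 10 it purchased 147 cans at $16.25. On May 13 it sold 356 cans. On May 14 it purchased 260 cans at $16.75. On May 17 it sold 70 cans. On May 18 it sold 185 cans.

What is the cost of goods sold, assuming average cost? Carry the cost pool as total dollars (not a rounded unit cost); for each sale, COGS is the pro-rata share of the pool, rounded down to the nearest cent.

After May 5: 397 on hand, pool $7,920.15 (≈ $19.9500 each)
After May 10: 544 on hand, pool $10,308.90 (≈ $18.9502 each)
May 13, sell 356: 356/544 × $10,308.90 → $6,746.26
After May 14: 448 on hand, pool $7,917.64 (≈ $17.6733 each)
May 17, sell 70: 70/448 × $7,917.64 → $1,237.13
May 18, sell 185: 185/378 × $6,680.51 → $3,269.56
Total COGS = $6,746.26 + $1,237.13 + $3,269.56 = $11,252.95
Ending inventory (cost pool remaining) = $3,410.95

COGS = $11,252.95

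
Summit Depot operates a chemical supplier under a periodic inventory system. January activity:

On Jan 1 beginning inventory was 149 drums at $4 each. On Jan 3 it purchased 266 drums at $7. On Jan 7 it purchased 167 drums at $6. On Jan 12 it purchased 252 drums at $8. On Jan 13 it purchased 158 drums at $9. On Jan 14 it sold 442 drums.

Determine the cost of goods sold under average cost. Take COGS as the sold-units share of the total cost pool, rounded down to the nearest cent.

COGS = $3,073.50

Jan 14, sell 442: 442/992 × $6,898.00 → $3,073.50
Ending inventory (cost pool remaining) = $3,824.50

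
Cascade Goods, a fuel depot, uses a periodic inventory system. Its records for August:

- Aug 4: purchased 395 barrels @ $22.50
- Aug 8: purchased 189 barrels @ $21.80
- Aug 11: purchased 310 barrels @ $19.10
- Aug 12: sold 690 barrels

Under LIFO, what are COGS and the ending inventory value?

Aug 12, 690 sold [LIFO — newest first]: 310 @ $19.10 + 189 @ $21.80 + 191 @ $22.50 = $14,338.70
Ending inventory: 204 @ $22.50 = $4,590.00

COGS = $14,338.70; ending inventory = $4,590.00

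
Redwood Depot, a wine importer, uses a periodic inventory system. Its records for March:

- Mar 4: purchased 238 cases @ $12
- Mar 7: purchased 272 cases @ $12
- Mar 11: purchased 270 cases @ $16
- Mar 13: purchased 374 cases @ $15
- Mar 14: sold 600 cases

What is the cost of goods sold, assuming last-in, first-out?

Mar 14, 600 sold [LIFO — newest first]: 374 @ $15 + 226 @ $16 = $9,226
Ending inventory: 238 @ $12 + 272 @ $12 + 44 @ $16 = $6,824
Check: goods available $16,050 = COGS $9,226 + ending $6,824

COGS = $9,226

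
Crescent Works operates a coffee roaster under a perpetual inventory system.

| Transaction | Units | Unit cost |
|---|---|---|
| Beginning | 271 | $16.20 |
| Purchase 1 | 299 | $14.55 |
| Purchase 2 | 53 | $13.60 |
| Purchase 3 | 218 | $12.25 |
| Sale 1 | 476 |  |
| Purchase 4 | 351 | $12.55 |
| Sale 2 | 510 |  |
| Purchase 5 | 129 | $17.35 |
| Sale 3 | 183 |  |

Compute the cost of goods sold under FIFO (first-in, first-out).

Sale 1 (476) [FIFO — oldest first]: 271 @ $16.20 + 205 @ $14.55 = $7,372.95
Sale 2 (510) [FIFO — oldest first]: 94 @ $14.55 + 53 @ $13.60 + 218 @ $12.25 + 145 @ $12.55 = $6,578.75
Sale 3 (183) [FIFO — oldest first]: 183 @ $12.55 = $2,296.65
Total COGS = $7,372.95 + $6,578.75 + $2,296.65 = $16,248.35
Ending inventory: 23 @ $12.55 + 129 @ $17.35 = $2,526.80
Check: goods available $18,775.15 = COGS $16,248.35 + ending $2,526.80

COGS = $16,248.35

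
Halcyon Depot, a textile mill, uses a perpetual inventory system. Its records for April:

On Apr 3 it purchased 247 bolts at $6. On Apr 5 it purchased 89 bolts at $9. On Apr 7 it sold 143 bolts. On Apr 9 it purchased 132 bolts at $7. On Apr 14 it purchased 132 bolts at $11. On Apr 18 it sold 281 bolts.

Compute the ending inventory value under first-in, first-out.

Ending inventory = $1,760

Apr 7, 143 sold [FIFO — oldest first]: 143 @ $6 = $858
Apr 18, 281 sold [FIFO — oldest first]: 104 @ $6 + 89 @ $9 + 88 @ $7 = $2,041
Total COGS = $858 + $2,041 = $2,899
Ending inventory: 44 @ $7 + 132 @ $11 = $1,760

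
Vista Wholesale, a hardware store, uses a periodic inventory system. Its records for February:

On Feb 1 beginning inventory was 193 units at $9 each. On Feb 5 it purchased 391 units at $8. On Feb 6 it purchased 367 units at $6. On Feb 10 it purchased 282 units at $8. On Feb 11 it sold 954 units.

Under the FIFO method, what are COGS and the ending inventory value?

COGS = $7,091; ending inventory = $2,232

Feb 11, 954 sold [FIFO — oldest first]: 193 @ $9 + 391 @ $8 + 367 @ $6 + 3 @ $8 = $7,091
Ending inventory: 279 @ $8 = $2,232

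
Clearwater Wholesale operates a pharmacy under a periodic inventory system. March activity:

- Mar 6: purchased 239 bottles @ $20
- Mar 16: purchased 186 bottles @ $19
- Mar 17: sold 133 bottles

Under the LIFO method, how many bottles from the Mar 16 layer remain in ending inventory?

53

Mar 17, 133 sold [LIFO — newest first]: 133 @ $19 = $2,527
Ending inventory: 239 @ $20 + 53 @ $19 = $5,787
Check: goods available $8,314 = COGS $2,527 + ending $5,787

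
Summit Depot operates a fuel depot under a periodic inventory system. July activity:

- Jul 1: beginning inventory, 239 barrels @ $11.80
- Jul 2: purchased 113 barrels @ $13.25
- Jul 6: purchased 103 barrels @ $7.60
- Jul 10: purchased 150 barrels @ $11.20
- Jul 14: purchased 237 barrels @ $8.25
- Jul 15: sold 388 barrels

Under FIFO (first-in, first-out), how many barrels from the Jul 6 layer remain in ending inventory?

Jul 15, 388 sold [FIFO — oldest first]: 239 @ $11.80 + 113 @ $13.25 + 36 @ $7.60 = $4,591.05
Ending inventory: 67 @ $7.60 + 150 @ $11.20 + 237 @ $8.25 = $4,144.45
Check: goods available $8,735.50 = COGS $4,591.05 + ending $4,144.45

67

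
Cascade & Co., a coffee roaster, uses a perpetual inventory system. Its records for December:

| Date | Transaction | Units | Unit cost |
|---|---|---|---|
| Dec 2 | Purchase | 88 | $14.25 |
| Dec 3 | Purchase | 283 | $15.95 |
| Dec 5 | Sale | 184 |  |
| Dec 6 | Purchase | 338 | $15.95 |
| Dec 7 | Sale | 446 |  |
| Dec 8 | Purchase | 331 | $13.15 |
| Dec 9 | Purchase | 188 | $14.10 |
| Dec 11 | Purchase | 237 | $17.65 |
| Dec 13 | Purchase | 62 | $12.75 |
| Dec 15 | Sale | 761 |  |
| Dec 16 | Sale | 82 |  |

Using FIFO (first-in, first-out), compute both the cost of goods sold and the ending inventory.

COGS = $22,447.45; ending inventory = $688.50

Dec 5, 184 sold [FIFO — oldest first]: 88 @ $14.25 + 96 @ $15.95 = $2,785.20
Dec 7, 446 sold [FIFO — oldest first]: 187 @ $15.95 + 259 @ $15.95 = $7,113.70
Dec 15, 761 sold [FIFO — oldest first]: 79 @ $15.95 + 331 @ $13.15 + 188 @ $14.10 + 163 @ $17.65 = $11,140.45
Dec 16, 82 sold [FIFO — oldest first]: 74 @ $17.65 + 8 @ $12.75 = $1,408.10
Total COGS = $2,785.20 + $7,113.70 + $11,140.45 + $1,408.10 = $22,447.45
Ending inventory: 54 @ $12.75 = $688.50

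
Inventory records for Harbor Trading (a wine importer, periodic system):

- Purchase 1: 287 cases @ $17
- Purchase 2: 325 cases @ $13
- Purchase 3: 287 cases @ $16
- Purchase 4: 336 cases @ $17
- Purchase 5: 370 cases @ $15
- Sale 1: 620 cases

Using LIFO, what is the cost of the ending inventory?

Ending inventory = $15,158

Sale 1 (620) [LIFO — newest first]: 370 @ $15 + 250 @ $17 = $9,800
Ending inventory: 287 @ $17 + 325 @ $13 + 287 @ $16 + 86 @ $17 = $15,158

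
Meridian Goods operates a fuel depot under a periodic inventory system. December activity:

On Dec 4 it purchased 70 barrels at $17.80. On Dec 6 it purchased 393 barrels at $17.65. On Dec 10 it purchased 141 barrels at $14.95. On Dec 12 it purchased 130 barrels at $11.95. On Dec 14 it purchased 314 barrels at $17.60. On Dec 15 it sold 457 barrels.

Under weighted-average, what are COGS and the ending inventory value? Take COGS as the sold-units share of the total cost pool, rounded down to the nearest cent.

COGS = $7,574.64; ending inventory = $9,795.66

Dec 15, sell 457: 457/1048 × $17,370.30 → $7,574.64
Ending inventory (cost pool remaining) = $9,795.66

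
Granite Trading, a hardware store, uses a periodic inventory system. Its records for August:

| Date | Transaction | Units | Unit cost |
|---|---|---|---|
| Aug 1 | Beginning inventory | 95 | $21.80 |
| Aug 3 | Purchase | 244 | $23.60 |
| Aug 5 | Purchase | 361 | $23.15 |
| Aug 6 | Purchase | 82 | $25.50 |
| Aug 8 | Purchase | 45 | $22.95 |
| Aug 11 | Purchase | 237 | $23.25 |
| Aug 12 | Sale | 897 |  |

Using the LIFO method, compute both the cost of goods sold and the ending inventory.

Aug 12, 897 sold [LIFO — newest first]: 237 @ $23.25 + 45 @ $22.95 + 82 @ $25.50 + 361 @ $23.15 + 172 @ $23.60 = $21,050.35
Ending inventory: 95 @ $21.80 + 72 @ $23.60 = $3,770.20

COGS = $21,050.35; ending inventory = $3,770.20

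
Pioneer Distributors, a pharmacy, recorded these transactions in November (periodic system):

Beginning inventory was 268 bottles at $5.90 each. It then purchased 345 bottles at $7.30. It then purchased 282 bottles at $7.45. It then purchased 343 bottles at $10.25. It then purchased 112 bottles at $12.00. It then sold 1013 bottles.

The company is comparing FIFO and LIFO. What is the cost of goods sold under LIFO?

COGS = $8,975.45

FIFO COGS: 268 @ $5.90 + 345 @ $7.30 + 282 @ $7.45 + 118 @ $10.25 = $7,410.10
LIFO COGS: 112 @ $12.00 + 343 @ $10.25 + 282 @ $7.45 + 276 @ $7.30 = $8,975.45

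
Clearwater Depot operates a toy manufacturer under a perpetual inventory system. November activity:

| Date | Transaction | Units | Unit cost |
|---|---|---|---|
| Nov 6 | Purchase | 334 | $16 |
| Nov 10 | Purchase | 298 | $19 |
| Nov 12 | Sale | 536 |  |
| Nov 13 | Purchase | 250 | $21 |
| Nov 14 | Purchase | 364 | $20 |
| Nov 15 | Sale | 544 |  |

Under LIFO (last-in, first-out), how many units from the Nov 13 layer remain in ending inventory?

70

Nov 12, 536 sold [LIFO — newest first]: 298 @ $19 + 238 @ $16 = $9,470
Nov 15, 544 sold [LIFO — newest first]: 364 @ $20 + 180 @ $21 = $11,060
Total COGS = $9,470 + $11,060 = $20,530
Ending inventory: 96 @ $16 + 70 @ $21 = $3,006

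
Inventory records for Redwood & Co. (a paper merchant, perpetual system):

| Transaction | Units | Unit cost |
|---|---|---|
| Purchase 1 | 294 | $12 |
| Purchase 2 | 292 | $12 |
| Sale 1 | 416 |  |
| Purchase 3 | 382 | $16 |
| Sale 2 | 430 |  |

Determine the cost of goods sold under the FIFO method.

COGS = $11,192

Sale 1 (416) [FIFO — oldest first]: 294 @ $12 + 122 @ $12 = $4,992
Sale 2 (430) [FIFO — oldest first]: 170 @ $12 + 260 @ $16 = $6,200
Total COGS = $4,992 + $6,200 = $11,192
Ending inventory: 122 @ $16 = $1,952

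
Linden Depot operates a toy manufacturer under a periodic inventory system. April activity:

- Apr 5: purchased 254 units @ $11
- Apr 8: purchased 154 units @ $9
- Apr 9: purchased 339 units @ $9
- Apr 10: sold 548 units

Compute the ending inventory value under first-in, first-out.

Ending inventory = $1,791

Apr 10, 548 sold [FIFO — oldest first]: 254 @ $11 + 154 @ $9 + 140 @ $9 = $5,440
Ending inventory: 199 @ $9 = $1,791
Check: goods available $7,231 = COGS $5,440 + ending $1,791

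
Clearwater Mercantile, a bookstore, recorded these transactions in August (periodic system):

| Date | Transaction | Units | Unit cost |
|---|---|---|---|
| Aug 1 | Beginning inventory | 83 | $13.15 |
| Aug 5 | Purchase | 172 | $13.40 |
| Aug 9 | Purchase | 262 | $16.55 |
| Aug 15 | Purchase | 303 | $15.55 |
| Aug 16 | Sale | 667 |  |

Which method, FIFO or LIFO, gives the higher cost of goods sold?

LIFO

FIFO COGS: 83 @ $13.15 + 172 @ $13.40 + 262 @ $16.55 + 150 @ $15.55 = $10,064.85
LIFO COGS: 303 @ $15.55 + 262 @ $16.55 + 102 @ $13.40 = $10,414.55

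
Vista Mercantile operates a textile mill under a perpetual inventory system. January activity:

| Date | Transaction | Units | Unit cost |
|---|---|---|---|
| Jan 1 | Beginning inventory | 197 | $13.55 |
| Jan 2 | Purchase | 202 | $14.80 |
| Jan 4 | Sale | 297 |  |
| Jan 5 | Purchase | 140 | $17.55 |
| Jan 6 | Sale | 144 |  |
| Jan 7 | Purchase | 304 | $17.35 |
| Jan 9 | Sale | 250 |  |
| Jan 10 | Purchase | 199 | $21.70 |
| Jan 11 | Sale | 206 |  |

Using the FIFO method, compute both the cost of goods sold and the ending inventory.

Jan 4, 297 sold [FIFO — oldest first]: 197 @ $13.55 + 100 @ $14.80 = $4,149.35
Jan 6, 144 sold [FIFO — oldest first]: 102 @ $14.80 + 42 @ $17.55 = $2,246.70
Jan 9, 250 sold [FIFO — oldest first]: 98 @ $17.55 + 152 @ $17.35 = $4,357.10
Jan 11, 206 sold [FIFO — oldest first]: 152 @ $17.35 + 54 @ $21.70 = $3,809.00
Total COGS = $4,149.35 + $2,246.70 + $4,357.10 + $3,809.00 = $14,562.15
Ending inventory: 145 @ $21.70 = $3,146.50

COGS = $14,562.15; ending inventory = $3,146.50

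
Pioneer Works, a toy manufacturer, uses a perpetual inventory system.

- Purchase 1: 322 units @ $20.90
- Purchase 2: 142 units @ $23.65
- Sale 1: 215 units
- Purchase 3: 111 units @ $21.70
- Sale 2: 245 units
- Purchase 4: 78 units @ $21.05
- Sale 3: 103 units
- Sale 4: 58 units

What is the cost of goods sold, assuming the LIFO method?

COGS = $13,469.90

Sale 1 (215) [LIFO — newest first]: 142 @ $23.65 + 73 @ $20.90 = $4,884.00
Sale 2 (245) [LIFO — newest first]: 111 @ $21.70 + 134 @ $20.90 = $5,209.30
Sale 3 (103) [LIFO — newest first]: 78 @ $21.05 + 25 @ $20.90 = $2,164.40
Sale 4 (58) [LIFO — newest first]: 58 @ $20.90 = $1,212.20
Total COGS = $4,884.00 + $5,209.30 + $2,164.40 + $1,212.20 = $13,469.90
Ending inventory: 32 @ $20.90 = $668.80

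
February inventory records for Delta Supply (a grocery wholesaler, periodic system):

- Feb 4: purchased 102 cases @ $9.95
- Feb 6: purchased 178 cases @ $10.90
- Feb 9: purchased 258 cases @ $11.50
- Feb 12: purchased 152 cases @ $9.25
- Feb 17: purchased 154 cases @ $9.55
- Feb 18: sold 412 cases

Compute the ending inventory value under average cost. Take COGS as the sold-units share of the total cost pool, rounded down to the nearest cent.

Feb 18, sell 412: 412/844 × $8,798.80 → $4,295.14
Ending inventory (cost pool remaining) = $4,503.66

Ending inventory = $4,503.66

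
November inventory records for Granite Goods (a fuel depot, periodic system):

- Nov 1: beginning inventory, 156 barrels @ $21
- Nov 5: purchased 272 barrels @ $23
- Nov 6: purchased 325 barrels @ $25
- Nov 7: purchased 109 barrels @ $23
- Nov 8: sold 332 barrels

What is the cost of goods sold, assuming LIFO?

Nov 8, 332 sold [LIFO — newest first]: 109 @ $23 + 223 @ $25 = $8,082
Ending inventory: 156 @ $21 + 272 @ $23 + 102 @ $25 = $12,082

COGS = $8,082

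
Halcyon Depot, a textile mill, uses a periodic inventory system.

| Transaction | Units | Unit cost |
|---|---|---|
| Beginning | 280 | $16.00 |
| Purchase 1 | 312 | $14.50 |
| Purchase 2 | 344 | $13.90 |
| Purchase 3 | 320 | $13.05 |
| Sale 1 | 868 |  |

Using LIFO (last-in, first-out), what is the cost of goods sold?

Sale 1 (868) [LIFO — newest first]: 320 @ $13.05 + 344 @ $13.90 + 204 @ $14.50 = $11,915.60
Ending inventory: 280 @ $16.00 + 108 @ $14.50 = $6,046.00
Check: goods available $17,961.60 = COGS $11,915.60 + ending $6,046.00

COGS = $11,915.60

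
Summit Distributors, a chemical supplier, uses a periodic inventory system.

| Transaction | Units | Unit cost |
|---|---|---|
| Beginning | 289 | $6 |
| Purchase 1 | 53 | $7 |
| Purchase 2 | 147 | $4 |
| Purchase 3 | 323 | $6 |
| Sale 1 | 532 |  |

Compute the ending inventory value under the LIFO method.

Sale 1 (532) [LIFO — newest first]: 323 @ $6 + 147 @ $4 + 53 @ $7 + 9 @ $6 = $2,951
Ending inventory: 280 @ $6 = $1,680
Check: goods available $4,631 = COGS $2,951 + ending $1,680

Ending inventory = $1,680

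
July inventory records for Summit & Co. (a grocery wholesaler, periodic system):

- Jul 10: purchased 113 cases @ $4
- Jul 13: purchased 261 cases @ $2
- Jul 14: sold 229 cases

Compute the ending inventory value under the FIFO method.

Ending inventory = $290

Jul 14, 229 sold [FIFO — oldest first]: 113 @ $4 + 116 @ $2 = $684
Ending inventory: 145 @ $2 = $290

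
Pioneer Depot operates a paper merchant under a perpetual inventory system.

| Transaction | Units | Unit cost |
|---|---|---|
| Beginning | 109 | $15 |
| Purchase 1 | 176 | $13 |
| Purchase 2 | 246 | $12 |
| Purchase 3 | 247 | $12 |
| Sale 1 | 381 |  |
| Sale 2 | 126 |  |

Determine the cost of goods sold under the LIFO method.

Sale 1 (381) [LIFO — newest first]: 247 @ $12 + 134 @ $12 = $4,572
Sale 2 (126) [LIFO — newest first]: 112 @ $12 + 14 @ $13 = $1,526
Total COGS = $4,572 + $1,526 = $6,098
Ending inventory: 109 @ $15 + 162 @ $13 = $3,741
Check: goods available $9,839 = COGS $6,098 + ending $3,741

COGS = $6,098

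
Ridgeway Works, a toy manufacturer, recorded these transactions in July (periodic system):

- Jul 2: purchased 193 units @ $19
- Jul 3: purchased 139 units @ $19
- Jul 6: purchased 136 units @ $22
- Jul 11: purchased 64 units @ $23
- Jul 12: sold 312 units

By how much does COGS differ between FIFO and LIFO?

$664

FIFO COGS: 193 @ $19 + 119 @ $19 = $5,928
LIFO COGS: 64 @ $23 + 136 @ $22 + 112 @ $19 = $6,592
Difference = |$5,928 − $6,592| = $664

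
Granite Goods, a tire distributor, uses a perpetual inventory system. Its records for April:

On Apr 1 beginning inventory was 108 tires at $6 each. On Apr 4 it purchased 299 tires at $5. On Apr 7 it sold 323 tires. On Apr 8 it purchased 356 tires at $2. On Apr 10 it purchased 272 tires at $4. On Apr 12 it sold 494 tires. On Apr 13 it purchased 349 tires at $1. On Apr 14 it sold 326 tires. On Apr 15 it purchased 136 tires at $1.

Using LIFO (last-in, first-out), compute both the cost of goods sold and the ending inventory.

COGS = $3,497; ending inventory = $931

Apr 7, 323 sold [LIFO — newest first]: 299 @ $5 + 24 @ $6 = $1,639
Apr 12, 494 sold [LIFO — newest first]: 272 @ $4 + 222 @ $2 = $1,532
Apr 14, 326 sold [LIFO — newest first]: 326 @ $1 = $326
Total COGS = $1,639 + $1,532 + $326 = $3,497
Ending inventory: 84 @ $6 + 134 @ $2 + 23 @ $1 + 136 @ $1 = $931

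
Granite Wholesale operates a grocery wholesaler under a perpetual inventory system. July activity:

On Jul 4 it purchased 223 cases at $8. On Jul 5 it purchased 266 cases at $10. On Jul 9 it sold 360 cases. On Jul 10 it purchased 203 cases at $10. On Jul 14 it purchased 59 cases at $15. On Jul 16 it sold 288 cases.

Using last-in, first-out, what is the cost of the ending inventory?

Ending inventory = $824

Jul 9, 360 sold [LIFO — newest first]: 266 @ $10 + 94 @ $8 = $3,412
Jul 16, 288 sold [LIFO — newest first]: 59 @ $15 + 203 @ $10 + 26 @ $8 = $3,123
Total COGS = $3,412 + $3,123 = $6,535
Ending inventory: 103 @ $8 = $824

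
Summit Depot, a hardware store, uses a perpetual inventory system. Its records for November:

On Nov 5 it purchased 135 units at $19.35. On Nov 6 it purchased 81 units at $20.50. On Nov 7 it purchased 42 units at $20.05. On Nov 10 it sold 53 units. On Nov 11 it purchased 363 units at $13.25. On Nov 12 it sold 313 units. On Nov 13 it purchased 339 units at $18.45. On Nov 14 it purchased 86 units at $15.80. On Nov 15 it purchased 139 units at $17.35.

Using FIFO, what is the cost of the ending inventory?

Nov 10, 53 sold [FIFO — oldest first]: 53 @ $19.35 = $1,025.55
Nov 12, 313 sold [FIFO — oldest first]: 82 @ $19.35 + 81 @ $20.50 + 42 @ $20.05 + 108 @ $13.25 = $5,520.30
Total COGS = $1,025.55 + $5,520.30 = $6,545.85
Ending inventory: 255 @ $13.25 + 339 @ $18.45 + 86 @ $15.80 + 139 @ $17.35 = $13,403.75
Check: goods available $19,949.60 = COGS $6,545.85 + ending $13,403.75

Ending inventory = $13,403.75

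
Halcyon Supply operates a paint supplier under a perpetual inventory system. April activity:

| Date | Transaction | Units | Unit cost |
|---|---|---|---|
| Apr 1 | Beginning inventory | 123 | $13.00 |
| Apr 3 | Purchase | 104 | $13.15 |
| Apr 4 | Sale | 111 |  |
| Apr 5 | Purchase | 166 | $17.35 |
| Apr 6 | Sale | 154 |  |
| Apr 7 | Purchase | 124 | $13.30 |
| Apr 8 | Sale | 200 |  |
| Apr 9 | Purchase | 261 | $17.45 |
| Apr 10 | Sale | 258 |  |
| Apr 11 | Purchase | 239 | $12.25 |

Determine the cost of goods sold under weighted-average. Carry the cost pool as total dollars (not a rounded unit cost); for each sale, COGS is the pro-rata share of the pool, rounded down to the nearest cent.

After Apr 1: 123 on hand, pool $1,599.00 (≈ $13.0000 each)
After Apr 3: 227 on hand, pool $2,966.60 (≈ $13.0687 each)
Apr 4, sell 111: 111/227 × $2,966.60 → $1,450.62
After Apr 5: 282 on hand, pool $4,396.08 (≈ $15.5889 each)
Apr 6, sell 154: 154/282 × $4,396.08 → $2,400.69
After Apr 7: 252 on hand, pool $3,644.59 (≈ $14.4627 each)
Apr 8, sell 200: 200/252 × $3,644.59 → $2,892.53
After Apr 9: 313 on hand, pool $5,306.51 (≈ $16.9537 each)
Apr 10, sell 258: 258/313 × $5,306.51 → $4,374.05
After Apr 11: 294 on hand, pool $3,860.21 (≈ $13.1300 each)
Total COGS = $1,450.62 + $2,400.69 + $2,892.53 + $4,374.05 = $11,117.89
Ending inventory (cost pool remaining) = $3,860.21

COGS = $11,117.89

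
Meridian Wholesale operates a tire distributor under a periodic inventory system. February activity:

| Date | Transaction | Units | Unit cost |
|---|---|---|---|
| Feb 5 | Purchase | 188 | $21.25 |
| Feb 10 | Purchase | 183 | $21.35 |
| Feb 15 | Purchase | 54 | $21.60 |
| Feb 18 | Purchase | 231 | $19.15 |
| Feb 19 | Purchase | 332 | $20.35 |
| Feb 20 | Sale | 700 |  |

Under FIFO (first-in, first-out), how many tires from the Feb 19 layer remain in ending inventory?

Feb 20, 700 sold [FIFO — oldest first]: 188 @ $21.25 + 183 @ $21.35 + 54 @ $21.60 + 231 @ $19.15 + 44 @ $20.35 = $14,387.50
Ending inventory: 288 @ $20.35 = $5,860.80

288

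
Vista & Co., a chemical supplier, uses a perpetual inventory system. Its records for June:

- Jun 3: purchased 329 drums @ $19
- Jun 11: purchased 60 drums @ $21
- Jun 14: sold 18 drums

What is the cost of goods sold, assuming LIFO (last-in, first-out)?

Jun 14, 18 sold [LIFO — newest first]: 18 @ $21 = $378
Ending inventory: 329 @ $19 + 42 @ $21 = $7,133

COGS = $378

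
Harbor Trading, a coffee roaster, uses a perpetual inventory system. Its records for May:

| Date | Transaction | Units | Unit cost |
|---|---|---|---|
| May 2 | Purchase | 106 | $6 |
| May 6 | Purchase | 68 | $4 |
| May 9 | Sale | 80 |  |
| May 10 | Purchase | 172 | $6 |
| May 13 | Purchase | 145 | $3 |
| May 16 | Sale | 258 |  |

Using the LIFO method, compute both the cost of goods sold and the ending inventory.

May 9, 80 sold [LIFO — newest first]: 68 @ $4 + 12 @ $6 = $344
May 16, 258 sold [LIFO — newest first]: 145 @ $3 + 113 @ $6 = $1,113
Total COGS = $344 + $1,113 = $1,457
Ending inventory: 94 @ $6 + 59 @ $6 = $918
Check: goods available $2,375 = COGS $1,457 + ending $918

COGS = $1,457; ending inventory = $918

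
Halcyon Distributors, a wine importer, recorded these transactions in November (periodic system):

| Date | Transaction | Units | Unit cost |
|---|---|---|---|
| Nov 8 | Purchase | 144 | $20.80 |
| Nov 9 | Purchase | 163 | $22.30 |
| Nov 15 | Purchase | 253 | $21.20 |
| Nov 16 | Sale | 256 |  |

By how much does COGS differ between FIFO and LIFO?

$62.30

FIFO COGS: 144 @ $20.80 + 112 @ $22.30 = $5,492.80
LIFO COGS: 253 @ $21.20 + 3 @ $22.30 = $5,430.50
Difference = |$5,492.80 − $5,430.50| = $62.30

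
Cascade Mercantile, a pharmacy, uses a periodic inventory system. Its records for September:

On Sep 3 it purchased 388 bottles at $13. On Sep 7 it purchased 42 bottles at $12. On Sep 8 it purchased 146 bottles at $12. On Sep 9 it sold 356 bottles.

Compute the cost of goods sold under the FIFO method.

COGS = $4,628

Sep 9, 356 sold [FIFO — oldest first]: 356 @ $13 = $4,628
Ending inventory: 32 @ $13 + 42 @ $12 + 146 @ $12 = $2,672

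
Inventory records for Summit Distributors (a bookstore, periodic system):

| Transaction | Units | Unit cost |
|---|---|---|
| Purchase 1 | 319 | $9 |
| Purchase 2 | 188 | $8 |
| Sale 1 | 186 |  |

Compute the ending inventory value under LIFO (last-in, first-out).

Sale 1 (186) [LIFO — newest first]: 186 @ $8 = $1,488
Ending inventory: 319 @ $9 + 2 @ $8 = $2,887
Check: goods available $4,375 = COGS $1,488 + ending $2,887

Ending inventory = $2,887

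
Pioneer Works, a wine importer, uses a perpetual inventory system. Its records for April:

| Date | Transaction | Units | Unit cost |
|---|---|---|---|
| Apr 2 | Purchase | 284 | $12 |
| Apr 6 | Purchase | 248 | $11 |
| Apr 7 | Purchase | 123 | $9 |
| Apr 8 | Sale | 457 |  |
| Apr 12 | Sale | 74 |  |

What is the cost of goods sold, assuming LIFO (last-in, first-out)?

Apr 8, 457 sold [LIFO — newest first]: 123 @ $9 + 248 @ $11 + 86 @ $12 = $4,867
Apr 12, 74 sold [LIFO — newest first]: 74 @ $12 = $888
Total COGS = $4,867 + $888 = $5,755
Ending inventory: 124 @ $12 = $1,488
Check: goods available $7,243 = COGS $5,755 + ending $1,488

COGS = $5,755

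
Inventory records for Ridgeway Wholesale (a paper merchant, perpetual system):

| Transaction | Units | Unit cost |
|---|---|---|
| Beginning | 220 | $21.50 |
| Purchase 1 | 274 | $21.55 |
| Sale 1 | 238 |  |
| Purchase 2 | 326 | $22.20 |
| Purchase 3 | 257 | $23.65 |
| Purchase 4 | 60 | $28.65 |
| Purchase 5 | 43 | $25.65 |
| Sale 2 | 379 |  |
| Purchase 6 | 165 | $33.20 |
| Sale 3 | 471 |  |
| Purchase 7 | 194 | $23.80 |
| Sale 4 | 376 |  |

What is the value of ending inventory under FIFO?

Sale 1 (238) [FIFO — oldest first]: 220 @ $21.50 + 18 @ $21.55 = $5,117.90
Sale 2 (379) [FIFO — oldest first]: 256 @ $21.55 + 123 @ $22.20 = $8,247.40
Sale 3 (471) [FIFO — oldest first]: 203 @ $22.20 + 257 @ $23.65 + 11 @ $28.65 = $10,899.80
Sale 4 (376) [FIFO — oldest first]: 49 @ $28.65 + 43 @ $25.65 + 165 @ $33.20 + 119 @ $23.80 = $10,817.00
Total COGS = $5,117.90 + $8,247.40 + $10,899.80 + $10,817.00 = $35,082.10
Ending inventory: 75 @ $23.80 = $1,785.00
Check: goods available $36,867.10 = COGS $35,082.10 + ending $1,785.00

Ending inventory = $1,785.00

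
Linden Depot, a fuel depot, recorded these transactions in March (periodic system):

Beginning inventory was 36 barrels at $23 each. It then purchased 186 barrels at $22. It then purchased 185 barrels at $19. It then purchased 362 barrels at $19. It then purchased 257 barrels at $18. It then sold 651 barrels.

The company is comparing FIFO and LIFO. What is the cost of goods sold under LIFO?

COGS = $12,112

FIFO COGS: 36 @ $23 + 186 @ $22 + 185 @ $19 + 244 @ $19 = $13,071
LIFO COGS: 257 @ $18 + 362 @ $19 + 32 @ $19 = $12,112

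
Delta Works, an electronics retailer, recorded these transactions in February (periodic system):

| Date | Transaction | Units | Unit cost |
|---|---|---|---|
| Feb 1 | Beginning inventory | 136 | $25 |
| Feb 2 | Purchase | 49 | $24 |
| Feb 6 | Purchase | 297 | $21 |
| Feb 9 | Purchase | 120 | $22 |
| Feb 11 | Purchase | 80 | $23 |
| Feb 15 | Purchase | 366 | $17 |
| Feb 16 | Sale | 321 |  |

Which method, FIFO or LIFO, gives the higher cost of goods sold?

FIFO

FIFO COGS: 136 @ $25 + 49 @ $24 + 136 @ $21 = $7,432
LIFO COGS: 321 @ $17 = $5,457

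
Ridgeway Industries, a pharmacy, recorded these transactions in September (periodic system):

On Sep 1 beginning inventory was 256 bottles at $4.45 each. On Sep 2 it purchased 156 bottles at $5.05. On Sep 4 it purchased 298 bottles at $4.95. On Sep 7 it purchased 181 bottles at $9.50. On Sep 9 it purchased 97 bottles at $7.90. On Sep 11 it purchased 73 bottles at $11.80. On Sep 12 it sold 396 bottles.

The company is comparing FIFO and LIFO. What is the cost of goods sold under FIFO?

COGS = $1,846.20

FIFO COGS: 256 @ $4.45 + 140 @ $5.05 = $1,846.20
LIFO COGS: 73 @ $11.80 + 97 @ $7.90 + 181 @ $9.50 + 45 @ $4.95 = $3,569.95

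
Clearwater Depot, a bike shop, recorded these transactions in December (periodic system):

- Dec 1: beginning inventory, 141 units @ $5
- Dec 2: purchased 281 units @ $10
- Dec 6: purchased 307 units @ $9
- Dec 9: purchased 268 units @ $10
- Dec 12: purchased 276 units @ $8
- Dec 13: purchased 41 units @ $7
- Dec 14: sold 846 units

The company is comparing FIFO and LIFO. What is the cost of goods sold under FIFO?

COGS = $7,448

FIFO COGS: 141 @ $5 + 281 @ $10 + 307 @ $9 + 117 @ $10 = $7,448
LIFO COGS: 41 @ $7 + 276 @ $8 + 268 @ $10 + 261 @ $9 = $7,524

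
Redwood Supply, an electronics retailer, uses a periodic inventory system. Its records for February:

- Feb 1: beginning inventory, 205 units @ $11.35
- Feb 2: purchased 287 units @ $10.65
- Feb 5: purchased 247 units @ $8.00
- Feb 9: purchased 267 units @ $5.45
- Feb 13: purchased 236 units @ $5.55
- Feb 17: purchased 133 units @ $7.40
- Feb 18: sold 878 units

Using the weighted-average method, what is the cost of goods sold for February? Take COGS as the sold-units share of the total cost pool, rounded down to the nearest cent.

Feb 18, sell 878: 878/1375 × $11,108.45 → $7,093.25
Ending inventory (cost pool remaining) = $4,015.20

COGS = $7,093.25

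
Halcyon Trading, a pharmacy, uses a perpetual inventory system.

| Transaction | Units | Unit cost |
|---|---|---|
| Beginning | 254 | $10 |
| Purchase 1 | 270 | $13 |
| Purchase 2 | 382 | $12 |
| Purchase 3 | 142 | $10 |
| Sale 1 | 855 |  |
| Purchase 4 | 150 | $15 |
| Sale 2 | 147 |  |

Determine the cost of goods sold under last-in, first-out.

COGS = $12,329

Sale 1 (855) [LIFO — newest first]: 142 @ $10 + 382 @ $12 + 270 @ $13 + 61 @ $10 = $10,124
Sale 2 (147) [LIFO — newest first]: 147 @ $15 = $2,205
Total COGS = $10,124 + $2,205 = $12,329
Ending inventory: 193 @ $10 + 3 @ $15 = $1,975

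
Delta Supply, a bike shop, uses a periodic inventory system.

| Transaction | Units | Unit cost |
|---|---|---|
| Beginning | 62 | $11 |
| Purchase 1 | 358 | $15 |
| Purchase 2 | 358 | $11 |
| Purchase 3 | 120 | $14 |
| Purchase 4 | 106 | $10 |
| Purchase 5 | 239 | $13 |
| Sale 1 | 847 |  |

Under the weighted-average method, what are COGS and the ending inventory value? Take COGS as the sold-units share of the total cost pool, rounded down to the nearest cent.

COGS = $10,791.58; ending inventory = $5,045.42

Sale 1, sell 847: 847/1243 × $15,837.00 → $10,791.58
Ending inventory (cost pool remaining) = $5,045.42
Check: goods available $15,837.00 = COGS $10,791.58 + ending $5,045.42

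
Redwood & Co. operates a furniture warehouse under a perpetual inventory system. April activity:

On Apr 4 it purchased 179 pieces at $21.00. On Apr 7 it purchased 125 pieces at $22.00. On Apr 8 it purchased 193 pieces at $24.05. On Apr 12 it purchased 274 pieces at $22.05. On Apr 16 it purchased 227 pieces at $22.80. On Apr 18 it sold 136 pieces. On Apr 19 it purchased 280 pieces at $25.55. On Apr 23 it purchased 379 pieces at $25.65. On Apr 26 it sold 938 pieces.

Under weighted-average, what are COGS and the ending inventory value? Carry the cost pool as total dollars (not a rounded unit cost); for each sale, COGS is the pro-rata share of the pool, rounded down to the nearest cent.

COGS = $25,369.67; ending inventory = $13,873.63

After Apr 4: 179 on hand, pool $3,759.00 (≈ $21.0000 each)
After Apr 7: 304 on hand, pool $6,509.00 (≈ $21.4112 each)
After Apr 8: 497 on hand, pool $11,150.65 (≈ $22.4359 each)
After Apr 12: 771 on hand, pool $17,192.35 (≈ $22.2988 each)
After Apr 16: 998 on hand, pool $22,367.95 (≈ $22.4128 each)
Apr 18, sell 136: 136/998 × $22,367.95 → $3,048.13
After Apr 19: 1142 on hand, pool $26,473.82 (≈ $23.1820 each)
After Apr 23: 1521 on hand, pool $36,195.17 (≈ $23.7970 each)
Apr 26, sell 938: 938/1521 × $36,195.17 → $22,321.54
Total COGS = $3,048.13 + $22,321.54 = $25,369.67
Ending inventory (cost pool remaining) = $13,873.63
Check: goods available $39,243.30 = COGS $25,369.67 + ending $13,873.63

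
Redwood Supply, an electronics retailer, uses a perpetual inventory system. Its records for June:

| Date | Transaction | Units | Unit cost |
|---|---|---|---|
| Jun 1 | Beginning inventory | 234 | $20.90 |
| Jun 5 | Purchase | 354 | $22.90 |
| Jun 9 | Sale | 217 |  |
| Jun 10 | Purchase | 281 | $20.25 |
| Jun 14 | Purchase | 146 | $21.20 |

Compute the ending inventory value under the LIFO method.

Ending inventory = $16,813.35

Jun 9, 217 sold [LIFO — newest first]: 217 @ $22.90 = $4,969.30
Ending inventory: 234 @ $20.90 + 137 @ $22.90 + 281 @ $20.25 + 146 @ $21.20 = $16,813.35
Check: goods available $21,782.65 = COGS $4,969.30 + ending $16,813.35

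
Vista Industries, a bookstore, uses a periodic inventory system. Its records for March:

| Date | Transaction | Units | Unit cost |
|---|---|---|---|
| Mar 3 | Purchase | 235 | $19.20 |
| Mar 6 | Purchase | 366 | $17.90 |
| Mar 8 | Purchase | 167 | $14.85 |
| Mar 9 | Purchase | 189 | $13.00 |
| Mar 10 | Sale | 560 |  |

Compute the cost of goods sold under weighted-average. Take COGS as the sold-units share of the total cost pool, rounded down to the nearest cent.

COGS = $9,362.79

Mar 10, sell 560: 560/957 × $16,000.35 → $9,362.79
Ending inventory (cost pool remaining) = $6,637.56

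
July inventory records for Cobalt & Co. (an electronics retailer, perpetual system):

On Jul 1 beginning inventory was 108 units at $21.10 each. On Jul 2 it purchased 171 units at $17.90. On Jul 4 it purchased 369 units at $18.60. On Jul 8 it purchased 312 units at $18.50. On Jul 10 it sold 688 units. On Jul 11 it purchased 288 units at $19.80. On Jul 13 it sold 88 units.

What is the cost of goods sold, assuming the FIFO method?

Jul 10, 688 sold [FIFO — oldest first]: 108 @ $21.10 + 171 @ $17.90 + 369 @ $18.60 + 40 @ $18.50 = $12,943.10
Jul 13, 88 sold [FIFO — oldest first]: 88 @ $18.50 = $1,628.00
Total COGS = $12,943.10 + $1,628.00 = $14,571.10
Ending inventory: 184 @ $18.50 + 288 @ $19.80 = $9,106.40

COGS = $14,571.10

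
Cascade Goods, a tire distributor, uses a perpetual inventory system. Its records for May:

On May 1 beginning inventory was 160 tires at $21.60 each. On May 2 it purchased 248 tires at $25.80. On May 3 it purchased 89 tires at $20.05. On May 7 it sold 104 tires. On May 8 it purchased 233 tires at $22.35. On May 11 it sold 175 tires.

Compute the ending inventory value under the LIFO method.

Ending inventory = $10,763.70

May 7, 104 sold [LIFO — newest first]: 89 @ $20.05 + 15 @ $25.80 = $2,171.45
May 11, 175 sold [LIFO — newest first]: 175 @ $22.35 = $3,911.25
Total COGS = $2,171.45 + $3,911.25 = $6,082.70
Ending inventory: 160 @ $21.60 + 233 @ $25.80 + 58 @ $22.35 = $10,763.70
Check: goods available $16,846.40 = COGS $6,082.70 + ending $10,763.70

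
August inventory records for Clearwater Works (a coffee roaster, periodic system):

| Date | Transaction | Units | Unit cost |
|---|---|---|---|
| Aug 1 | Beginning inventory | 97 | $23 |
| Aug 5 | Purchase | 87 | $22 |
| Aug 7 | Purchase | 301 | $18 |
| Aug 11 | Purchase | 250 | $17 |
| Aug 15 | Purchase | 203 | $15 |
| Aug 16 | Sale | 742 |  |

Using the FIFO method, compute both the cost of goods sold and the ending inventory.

COGS = $13,918; ending inventory = $2,940

Aug 16, 742 sold [FIFO — oldest first]: 97 @ $23 + 87 @ $22 + 301 @ $18 + 250 @ $17 + 7 @ $15 = $13,918
Ending inventory: 196 @ $15 = $2,940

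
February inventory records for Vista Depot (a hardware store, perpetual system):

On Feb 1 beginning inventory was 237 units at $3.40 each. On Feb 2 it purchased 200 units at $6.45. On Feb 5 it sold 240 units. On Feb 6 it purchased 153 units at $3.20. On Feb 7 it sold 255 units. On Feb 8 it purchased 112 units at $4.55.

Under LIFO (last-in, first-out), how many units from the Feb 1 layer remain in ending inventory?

95

Feb 5, 240 sold [LIFO — newest first]: 200 @ $6.45 + 40 @ $3.40 = $1,426.00
Feb 7, 255 sold [LIFO — newest first]: 153 @ $3.20 + 102 @ $3.40 = $836.40
Total COGS = $1,426.00 + $836.40 = $2,262.40
Ending inventory: 95 @ $3.40 + 112 @ $4.55 = $832.60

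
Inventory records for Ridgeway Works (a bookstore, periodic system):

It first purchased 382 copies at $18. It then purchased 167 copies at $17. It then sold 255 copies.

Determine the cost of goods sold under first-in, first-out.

Sale 1 (255) [FIFO — oldest first]: 255 @ $18 = $4,590
Ending inventory: 127 @ $18 + 167 @ $17 = $5,125
Check: goods available $9,715 = COGS $4,590 + ending $5,125

COGS = $4,590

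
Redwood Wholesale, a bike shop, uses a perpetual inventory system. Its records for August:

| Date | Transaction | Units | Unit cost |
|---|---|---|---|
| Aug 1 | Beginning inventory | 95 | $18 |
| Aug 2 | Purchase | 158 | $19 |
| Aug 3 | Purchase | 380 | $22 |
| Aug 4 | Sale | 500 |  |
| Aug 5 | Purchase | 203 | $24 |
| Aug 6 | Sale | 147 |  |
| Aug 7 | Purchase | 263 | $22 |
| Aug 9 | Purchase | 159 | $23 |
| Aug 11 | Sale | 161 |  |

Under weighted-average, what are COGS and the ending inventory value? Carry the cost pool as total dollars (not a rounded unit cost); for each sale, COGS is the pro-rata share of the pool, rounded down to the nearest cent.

After Aug 1: 95 on hand, pool $1,710.00 (≈ $18.0000 each)
After Aug 2: 253 on hand, pool $4,712.00 (≈ $18.6245 each)
After Aug 3: 633 on hand, pool $13,072.00 (≈ $20.6509 each)
Aug 4, sell 500: 500/633 × $13,072.00 → $10,325.43
After Aug 5: 336 on hand, pool $7,618.57 (≈ $22.6743 each)
Aug 6, sell 147: 147/336 × $7,618.57 → $3,333.12
After Aug 7: 452 on hand, pool $10,071.45 (≈ $22.2820 each)
After Aug 9: 611 on hand, pool $13,728.45 (≈ $22.4688 each)
Aug 11, sell 161: 161/611 × $13,728.45 → $3,617.48
Total COGS = $10,325.43 + $3,333.12 + $3,617.48 = $17,276.03
Ending inventory (cost pool remaining) = $10,110.97

COGS = $17,276.03; ending inventory = $10,110.97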